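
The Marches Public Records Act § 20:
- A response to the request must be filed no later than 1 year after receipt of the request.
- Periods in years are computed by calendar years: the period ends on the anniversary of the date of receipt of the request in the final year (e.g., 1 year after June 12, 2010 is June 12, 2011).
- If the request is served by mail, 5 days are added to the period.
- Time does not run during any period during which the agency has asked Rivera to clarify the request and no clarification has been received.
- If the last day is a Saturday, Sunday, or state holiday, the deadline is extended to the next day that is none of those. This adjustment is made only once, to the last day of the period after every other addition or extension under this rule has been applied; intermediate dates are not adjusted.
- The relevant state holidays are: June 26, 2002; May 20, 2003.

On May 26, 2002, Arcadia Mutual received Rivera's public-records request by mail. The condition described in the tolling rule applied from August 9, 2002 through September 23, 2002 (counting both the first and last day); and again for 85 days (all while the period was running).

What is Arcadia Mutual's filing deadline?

October 9, 2003

1 year after May 26, 2002 is May 26, 2003.
Service was by mail, adding 5 days: May 26, 2003 + 5 days = May 31, 2003.
From August 9, 2002 through September 23, 2002 inclusive is 46 days; tolling adds 46 days: May 31, 2003 + 46 days = July 16, 2003.
Tolling adds 85 days: July 16, 2003 + 85 days = October 9, 2003.
October 9, 2003 is a Thursday and not a state holiday, so no extension applies.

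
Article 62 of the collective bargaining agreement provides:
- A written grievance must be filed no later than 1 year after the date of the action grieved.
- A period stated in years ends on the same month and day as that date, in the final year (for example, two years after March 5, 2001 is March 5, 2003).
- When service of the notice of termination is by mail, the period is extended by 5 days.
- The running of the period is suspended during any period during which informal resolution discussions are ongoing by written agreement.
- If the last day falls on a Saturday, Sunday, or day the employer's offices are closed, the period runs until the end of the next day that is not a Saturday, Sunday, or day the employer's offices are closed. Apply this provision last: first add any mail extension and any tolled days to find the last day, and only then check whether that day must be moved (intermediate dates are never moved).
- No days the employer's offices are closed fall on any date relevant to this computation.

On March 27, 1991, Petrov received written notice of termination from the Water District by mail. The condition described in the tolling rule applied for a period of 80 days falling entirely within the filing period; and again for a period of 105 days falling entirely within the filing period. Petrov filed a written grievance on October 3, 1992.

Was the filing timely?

1 year after March 27, 1991 is March 27, 1992.
Service was by mail, adding 5 days: March 27, 1992 + 5 days = April 1, 1992.
Tolling adds 80 days: April 1, 1992 + 80 days = June 20, 1992.
Tolling adds 105 days: June 20, 1992 + 105 days = October 3, 1992.
October 3, 1992 is Saturday; October 4, 1992 is Sunday. The next qualifying day is October 5, 1992.
The deadline is October 5, 1992; the filing on October 3, 1992 is on or before that date.

Yes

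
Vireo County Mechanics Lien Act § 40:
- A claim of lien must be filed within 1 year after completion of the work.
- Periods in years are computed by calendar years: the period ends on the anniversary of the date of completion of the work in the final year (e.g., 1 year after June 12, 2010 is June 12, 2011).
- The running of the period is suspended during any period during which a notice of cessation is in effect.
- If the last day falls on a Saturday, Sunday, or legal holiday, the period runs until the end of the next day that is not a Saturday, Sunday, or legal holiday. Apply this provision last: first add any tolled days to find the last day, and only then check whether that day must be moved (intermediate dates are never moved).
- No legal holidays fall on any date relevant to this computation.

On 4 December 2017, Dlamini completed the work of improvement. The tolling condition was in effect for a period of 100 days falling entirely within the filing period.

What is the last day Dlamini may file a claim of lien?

1 year after 4 December 2017 is December 4, 2018.
Tolling adds 100 days: December 4, 2018 + 100 days = March 14, 2019.
March 14, 2019 is a Thursday and not a legal holiday, so no extension applies.

March 14, 2019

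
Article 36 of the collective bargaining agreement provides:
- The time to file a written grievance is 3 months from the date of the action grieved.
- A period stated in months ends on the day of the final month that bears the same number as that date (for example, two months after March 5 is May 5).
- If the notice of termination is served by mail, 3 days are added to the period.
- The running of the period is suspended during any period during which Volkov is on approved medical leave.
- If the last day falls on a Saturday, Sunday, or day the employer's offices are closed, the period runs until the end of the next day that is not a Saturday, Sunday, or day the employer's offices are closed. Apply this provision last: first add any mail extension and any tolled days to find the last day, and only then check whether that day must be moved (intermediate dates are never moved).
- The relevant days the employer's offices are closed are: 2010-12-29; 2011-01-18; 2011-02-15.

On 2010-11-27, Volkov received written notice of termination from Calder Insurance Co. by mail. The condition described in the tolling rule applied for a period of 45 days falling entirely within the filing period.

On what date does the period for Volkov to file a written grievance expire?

April 18, 2011

3 months after 2010-11-27 is February 27, 2011.
Service was by mail, adding 3 days: February 27, 2011 + 3 days = March 2, 2011.
Tolling adds 45 days: March 2, 2011 + 45 days = April 16, 2011.
April 16, 2011 is Saturday; April 17, 2011 is Sunday. The next qualifying day is April 18, 2011.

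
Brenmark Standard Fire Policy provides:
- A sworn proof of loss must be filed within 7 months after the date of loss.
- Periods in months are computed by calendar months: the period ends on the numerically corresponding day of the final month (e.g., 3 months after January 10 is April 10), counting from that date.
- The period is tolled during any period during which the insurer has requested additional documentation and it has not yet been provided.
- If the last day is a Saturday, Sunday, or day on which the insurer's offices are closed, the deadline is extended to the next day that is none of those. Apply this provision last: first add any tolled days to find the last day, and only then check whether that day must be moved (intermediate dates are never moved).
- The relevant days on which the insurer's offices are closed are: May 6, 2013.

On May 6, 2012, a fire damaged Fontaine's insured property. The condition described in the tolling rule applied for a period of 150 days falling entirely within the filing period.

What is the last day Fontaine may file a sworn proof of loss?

May 7, 2013

7 months after May 6, 2012 is December 6, 2012.
Tolling adds 150 days: December 6, 2012 + 150 days = May 5, 2013.
May 5, 2013 is Sunday; May 6, 2013 is a listed holiday. The next qualifying day is May 7, 2013.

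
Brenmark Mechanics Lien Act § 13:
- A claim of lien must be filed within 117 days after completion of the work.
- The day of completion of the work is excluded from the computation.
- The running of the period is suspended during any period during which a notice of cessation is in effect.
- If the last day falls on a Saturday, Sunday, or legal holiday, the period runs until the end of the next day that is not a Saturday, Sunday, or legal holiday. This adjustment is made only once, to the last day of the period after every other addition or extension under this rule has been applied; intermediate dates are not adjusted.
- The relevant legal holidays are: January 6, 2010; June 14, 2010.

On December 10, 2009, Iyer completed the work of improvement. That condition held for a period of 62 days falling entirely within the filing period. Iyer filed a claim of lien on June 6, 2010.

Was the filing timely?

Yes

117 days after December 10, 2009 is April 6, 2010.
Tolling adds 62 days: April 6, 2010 + 62 days = June 7, 2010.
June 7, 2010 is a Monday and not a legal holiday, so no extension applies.
The deadline is June 7, 2010; the filing on June 6, 2010 is on or before that date.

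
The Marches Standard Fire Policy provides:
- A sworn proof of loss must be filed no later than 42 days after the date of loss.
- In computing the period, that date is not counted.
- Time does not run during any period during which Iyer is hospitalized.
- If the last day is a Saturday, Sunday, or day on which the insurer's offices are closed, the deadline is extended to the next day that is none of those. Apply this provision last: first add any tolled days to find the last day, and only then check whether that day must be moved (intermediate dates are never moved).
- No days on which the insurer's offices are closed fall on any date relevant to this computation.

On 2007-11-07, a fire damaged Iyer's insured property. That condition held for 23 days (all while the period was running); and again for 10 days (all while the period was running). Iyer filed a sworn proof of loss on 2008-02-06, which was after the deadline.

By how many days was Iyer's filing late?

42 days after 2007-11-07 is December 19, 2007.
Tolling adds 23 days: December 19, 2007 + 23 days = January 11, 2008.
Tolling adds 10 days: January 11, 2008 + 10 days = January 21, 2008.
January 21, 2008 is a Monday and not a day on which the insurer's offices are closed, so no extension applies.
The deadline is January 21, 2008; from January 21, 2008 to February 6, 2008 is 16 days.

16 days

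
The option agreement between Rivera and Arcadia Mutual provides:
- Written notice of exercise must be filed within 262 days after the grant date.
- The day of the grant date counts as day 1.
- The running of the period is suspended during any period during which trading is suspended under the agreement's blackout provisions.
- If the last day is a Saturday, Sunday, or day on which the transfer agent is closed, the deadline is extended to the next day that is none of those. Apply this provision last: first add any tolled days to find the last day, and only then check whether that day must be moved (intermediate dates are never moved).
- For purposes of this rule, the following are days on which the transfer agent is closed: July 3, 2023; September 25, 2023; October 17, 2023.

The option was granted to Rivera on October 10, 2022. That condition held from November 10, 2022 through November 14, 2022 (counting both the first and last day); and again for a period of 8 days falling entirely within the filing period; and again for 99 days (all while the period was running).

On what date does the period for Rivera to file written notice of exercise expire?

Counting October 10, 2022 as day 1, day 262 is June 28, 2023.
From November 10, 2022 through November 14, 2022 inclusive is 5 days; tolling adds 5 days: June 28, 2023 + 5 days = July 3, 2023.
Tolling adds 8 days: July 3, 2023 + 8 days = July 11, 2023.
Tolling adds 99 days: July 11, 2023 + 99 days = October 18, 2023.
October 18, 2023 is a Wednesday and not a day on which the transfer agent is closed, so no extension applies.

October 18, 2023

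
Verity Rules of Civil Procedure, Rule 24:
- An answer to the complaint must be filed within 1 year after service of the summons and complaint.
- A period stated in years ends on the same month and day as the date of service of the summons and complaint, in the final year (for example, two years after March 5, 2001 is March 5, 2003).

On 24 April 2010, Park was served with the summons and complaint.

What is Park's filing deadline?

1 year after 24 April 2010 is April 24, 2011.

April 24, 2011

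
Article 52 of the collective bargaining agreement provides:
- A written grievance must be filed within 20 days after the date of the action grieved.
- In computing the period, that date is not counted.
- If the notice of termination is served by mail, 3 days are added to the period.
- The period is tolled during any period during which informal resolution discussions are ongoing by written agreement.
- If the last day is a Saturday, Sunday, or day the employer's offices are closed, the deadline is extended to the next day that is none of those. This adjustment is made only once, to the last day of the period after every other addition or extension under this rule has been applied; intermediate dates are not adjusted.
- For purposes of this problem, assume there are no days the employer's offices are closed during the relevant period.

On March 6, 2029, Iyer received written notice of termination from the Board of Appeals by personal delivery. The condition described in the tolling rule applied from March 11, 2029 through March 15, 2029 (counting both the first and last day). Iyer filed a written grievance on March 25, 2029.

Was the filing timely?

Yes

20 days after March 6, 2029 is March 26, 2029.
Service was not by mail, so no mail extension applies.
From March 11, 2029 through March 15, 2029 inclusive is 5 days; tolling adds 5 days: March 26, 2029 + 5 days = March 31, 2029.
March 31, 2029 is Saturday; April 1, 2029 is Sunday. The next qualifying day is April 2, 2029.
The deadline is April 2, 2029; the filing on March 25, 2029 is on or before that date.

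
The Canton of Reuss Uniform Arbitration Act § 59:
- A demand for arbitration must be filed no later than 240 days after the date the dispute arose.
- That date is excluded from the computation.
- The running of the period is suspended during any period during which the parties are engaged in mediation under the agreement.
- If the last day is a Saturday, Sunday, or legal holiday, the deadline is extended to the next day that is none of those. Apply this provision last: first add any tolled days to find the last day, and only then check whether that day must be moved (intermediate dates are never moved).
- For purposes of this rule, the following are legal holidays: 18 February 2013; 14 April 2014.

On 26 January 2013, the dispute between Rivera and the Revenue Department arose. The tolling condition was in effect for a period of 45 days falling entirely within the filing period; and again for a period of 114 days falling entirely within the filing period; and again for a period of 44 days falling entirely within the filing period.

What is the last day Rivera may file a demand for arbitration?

240 days after 26 January 2013 is September 23, 2013.
Tolling adds 45 days: September 23, 2013 + 45 days = November 7, 2013.
Tolling adds 114 days: November 7, 2013 + 114 days = March 1, 2014.
Tolling adds 44 days: March 1, 2014 + 44 days = April 14, 2014.
April 14, 2014 is a listed holiday. The next qualifying day is April 15, 2014.

April 15, 2014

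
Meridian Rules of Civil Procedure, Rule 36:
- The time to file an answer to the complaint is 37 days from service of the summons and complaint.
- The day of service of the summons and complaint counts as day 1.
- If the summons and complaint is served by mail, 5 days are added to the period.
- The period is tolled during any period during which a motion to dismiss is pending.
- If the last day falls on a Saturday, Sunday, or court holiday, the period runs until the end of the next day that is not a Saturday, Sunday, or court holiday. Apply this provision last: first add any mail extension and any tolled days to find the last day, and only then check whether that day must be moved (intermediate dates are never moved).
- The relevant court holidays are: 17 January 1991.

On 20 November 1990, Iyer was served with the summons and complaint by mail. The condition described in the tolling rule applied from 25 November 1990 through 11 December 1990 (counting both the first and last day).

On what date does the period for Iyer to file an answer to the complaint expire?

Counting 20 November 1990 as day 1, day 37 is December 26, 1990.
Service was by mail, adding 5 days: December 26, 1990 + 5 days = December 31, 1990.
From November 25, 1990 through December 11, 1990 inclusive is 17 days; tolling adds 17 days: December 31, 1990 + 17 days = January 17, 1991.
January 17, 1991 is a listed holiday. The next qualifying day is January 18, 1991.

January 18, 1991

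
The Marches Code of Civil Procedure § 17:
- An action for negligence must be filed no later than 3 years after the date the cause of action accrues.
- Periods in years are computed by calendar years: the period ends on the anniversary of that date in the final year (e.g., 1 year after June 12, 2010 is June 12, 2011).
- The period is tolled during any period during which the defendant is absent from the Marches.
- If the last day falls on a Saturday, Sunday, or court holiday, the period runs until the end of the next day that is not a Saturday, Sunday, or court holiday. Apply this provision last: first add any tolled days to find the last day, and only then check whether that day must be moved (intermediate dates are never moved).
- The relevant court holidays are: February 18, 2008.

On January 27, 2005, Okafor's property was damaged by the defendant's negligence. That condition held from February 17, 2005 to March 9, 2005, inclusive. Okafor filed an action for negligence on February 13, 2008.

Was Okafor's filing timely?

3 years after January 27, 2005 is January 27, 2008.
From February 17, 2005 through March 9, 2005 inclusive is 21 days; tolling adds 21 days: January 27, 2008 + 21 days = February 17, 2008.
February 17, 2008 is Sunday; February 18, 2008 is a listed holiday. The next qualifying day is February 19, 2008.
The deadline is February 19, 2008; the filing on February 13, 2008 is on or before that date.

Yes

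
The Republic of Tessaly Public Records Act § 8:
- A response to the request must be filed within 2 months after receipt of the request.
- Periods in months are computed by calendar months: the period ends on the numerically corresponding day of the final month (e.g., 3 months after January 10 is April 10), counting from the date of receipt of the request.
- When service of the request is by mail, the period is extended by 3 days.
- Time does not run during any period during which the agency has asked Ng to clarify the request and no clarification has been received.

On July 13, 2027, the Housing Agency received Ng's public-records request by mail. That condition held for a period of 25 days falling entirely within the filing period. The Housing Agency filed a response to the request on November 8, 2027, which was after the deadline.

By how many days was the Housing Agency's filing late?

2 months after July 13, 2027 is September 13, 2027.
Service was by mail, adding 3 days: September 13, 2027 + 3 days = September 16, 2027.
Tolling adds 25 days: September 16, 2027 + 25 days = October 11, 2027.
The deadline is October 11, 2027; from October 11, 2027 to November 8, 2027 is 28 days.

28 days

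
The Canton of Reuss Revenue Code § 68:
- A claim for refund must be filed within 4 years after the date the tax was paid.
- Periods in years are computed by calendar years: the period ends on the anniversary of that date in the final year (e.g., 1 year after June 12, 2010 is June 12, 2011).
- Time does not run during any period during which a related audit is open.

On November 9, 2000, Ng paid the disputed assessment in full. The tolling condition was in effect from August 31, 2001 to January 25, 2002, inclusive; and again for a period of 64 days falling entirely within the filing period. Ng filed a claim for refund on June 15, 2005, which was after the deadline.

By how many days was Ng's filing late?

4 years after November 9, 2000 is November 9, 2004.
From August 31, 2001 through January 25, 2002 inclusive is 148 days; tolling adds 148 days: November 9, 2004 + 148 days = April 6, 2005.
Tolling adds 64 days: April 6, 2005 + 64 days = June 9, 2005.
The deadline is June 9, 2005; from June 9, 2005 to June 15, 2005 is 6 days.

6 days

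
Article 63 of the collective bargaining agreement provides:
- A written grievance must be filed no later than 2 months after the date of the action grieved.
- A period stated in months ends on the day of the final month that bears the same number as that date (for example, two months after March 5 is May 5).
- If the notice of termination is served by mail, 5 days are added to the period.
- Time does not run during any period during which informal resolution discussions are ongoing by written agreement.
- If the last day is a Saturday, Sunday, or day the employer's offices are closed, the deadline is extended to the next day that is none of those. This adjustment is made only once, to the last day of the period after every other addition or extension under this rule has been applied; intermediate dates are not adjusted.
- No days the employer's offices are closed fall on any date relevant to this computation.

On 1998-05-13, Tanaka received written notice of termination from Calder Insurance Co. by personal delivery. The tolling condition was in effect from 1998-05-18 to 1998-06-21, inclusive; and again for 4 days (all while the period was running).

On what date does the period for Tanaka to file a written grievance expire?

August 21, 1998

2 months after 1998-05-13 is July 13, 1998.
Service was not by mail, so no mail extension applies.
From May 18, 1998 through June 21, 1998 inclusive is 35 days; tolling adds 35 days: July 13, 1998 + 35 days = August 17, 1998.
Tolling adds 4 days: August 17, 1998 + 4 days = August 21, 1998.
August 21, 1998 is a Friday and not a day the employer's offices are closed, so no extension applies.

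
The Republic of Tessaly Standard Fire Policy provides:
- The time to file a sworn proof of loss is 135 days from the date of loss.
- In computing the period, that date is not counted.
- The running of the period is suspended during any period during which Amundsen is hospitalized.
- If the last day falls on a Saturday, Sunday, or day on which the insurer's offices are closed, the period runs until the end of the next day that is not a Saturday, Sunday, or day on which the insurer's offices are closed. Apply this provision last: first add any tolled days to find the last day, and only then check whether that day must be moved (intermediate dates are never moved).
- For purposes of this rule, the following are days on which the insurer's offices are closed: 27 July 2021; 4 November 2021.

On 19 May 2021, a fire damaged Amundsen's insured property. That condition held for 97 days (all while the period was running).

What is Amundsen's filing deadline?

January 6, 2022

135 days after 19 May 2021 is October 1, 2021.
Tolling adds 97 days: October 1, 2021 + 97 days = January 6, 2022.
January 6, 2022 is a Thursday and not a day on which the insurer's offices are closed, so no extension applies.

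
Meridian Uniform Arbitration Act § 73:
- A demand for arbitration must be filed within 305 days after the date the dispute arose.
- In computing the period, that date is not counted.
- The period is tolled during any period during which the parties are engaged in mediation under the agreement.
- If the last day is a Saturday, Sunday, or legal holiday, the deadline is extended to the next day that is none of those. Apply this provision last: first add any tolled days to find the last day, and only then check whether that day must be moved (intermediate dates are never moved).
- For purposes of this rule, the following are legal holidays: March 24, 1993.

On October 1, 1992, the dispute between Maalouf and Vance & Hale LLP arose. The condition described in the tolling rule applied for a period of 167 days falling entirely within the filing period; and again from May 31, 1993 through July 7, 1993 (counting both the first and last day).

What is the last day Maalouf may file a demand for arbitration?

February 23, 1994

305 days after October 1, 1992 is August 2, 1993.
Tolling adds 167 days: August 2, 1993 + 167 days = January 16, 1994.
From May 31, 1993 through July 7, 1993 inclusive is 38 days; tolling adds 38 days: January 16, 1994 + 38 days = February 23, 1994.
February 23, 1994 is a Wednesday and not a legal holiday, so no extension applies.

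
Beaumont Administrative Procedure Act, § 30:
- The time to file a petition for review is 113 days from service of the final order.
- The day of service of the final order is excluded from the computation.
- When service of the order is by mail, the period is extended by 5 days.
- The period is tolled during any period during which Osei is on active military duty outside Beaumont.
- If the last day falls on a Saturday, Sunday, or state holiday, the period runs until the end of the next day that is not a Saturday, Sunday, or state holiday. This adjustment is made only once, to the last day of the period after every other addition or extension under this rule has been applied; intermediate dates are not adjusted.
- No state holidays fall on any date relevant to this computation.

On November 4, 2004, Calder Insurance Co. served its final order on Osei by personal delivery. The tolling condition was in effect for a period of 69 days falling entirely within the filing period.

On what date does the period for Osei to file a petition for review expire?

May 5, 2005

113 days after November 4, 2004 is February 25, 2005.
Service was not by mail, so no mail extension applies.
Tolling adds 69 days: February 25, 2005 + 69 days = May 5, 2005.
May 5, 2005 is a Thursday and not a state holiday, so no extension applies.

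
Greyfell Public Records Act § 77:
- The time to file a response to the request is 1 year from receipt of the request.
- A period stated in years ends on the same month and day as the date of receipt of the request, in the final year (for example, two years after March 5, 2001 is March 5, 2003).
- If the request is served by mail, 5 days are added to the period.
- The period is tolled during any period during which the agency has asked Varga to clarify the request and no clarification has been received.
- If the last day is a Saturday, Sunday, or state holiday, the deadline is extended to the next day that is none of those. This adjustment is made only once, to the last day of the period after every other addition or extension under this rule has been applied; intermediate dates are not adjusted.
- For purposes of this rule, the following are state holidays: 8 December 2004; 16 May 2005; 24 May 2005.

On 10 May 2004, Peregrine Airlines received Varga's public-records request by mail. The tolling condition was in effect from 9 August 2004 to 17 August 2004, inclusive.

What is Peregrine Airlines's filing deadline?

1 year after 10 May 2004 is May 10, 2005.
Service was by mail, adding 5 days: May 10, 2005 + 5 days = May 15, 2005.
From August 9, 2004 through August 17, 2004 inclusive is 9 days; tolling adds 9 days: May 15, 2005 + 9 days = May 24, 2005.
May 24, 2005 is a listed holiday. The next qualifying day is May 25, 2005.

May 25, 2005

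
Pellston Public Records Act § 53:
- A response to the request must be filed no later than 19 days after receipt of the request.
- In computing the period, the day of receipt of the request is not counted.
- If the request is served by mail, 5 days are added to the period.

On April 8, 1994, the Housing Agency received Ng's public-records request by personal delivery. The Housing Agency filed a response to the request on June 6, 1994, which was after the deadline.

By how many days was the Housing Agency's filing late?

19 days after April 8, 1994 is April 27, 1994.
Service was not by mail, so no mail extension applies.
The deadline is April 27, 1994; from April 27, 1994 to June 6, 1994 is 40 days.

40 days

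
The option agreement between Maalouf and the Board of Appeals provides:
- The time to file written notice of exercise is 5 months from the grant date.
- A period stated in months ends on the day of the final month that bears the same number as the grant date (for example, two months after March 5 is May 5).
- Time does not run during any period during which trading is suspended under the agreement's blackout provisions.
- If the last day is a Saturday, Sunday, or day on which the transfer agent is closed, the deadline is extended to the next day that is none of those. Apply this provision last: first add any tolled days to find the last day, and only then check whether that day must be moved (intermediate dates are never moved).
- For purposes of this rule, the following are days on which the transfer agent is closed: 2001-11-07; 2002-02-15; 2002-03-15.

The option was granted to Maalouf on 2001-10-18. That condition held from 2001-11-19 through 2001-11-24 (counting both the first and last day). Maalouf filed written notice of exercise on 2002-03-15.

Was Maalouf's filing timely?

Yes

5 months after 2001-10-18 is March 18, 2002.
From November 19, 2001 through November 24, 2001 inclusive is 6 days; tolling adds 6 days: March 18, 2002 + 6 days = March 24, 2002.
March 24, 2002 is Sunday. The next qualifying day is March 25, 2002.
The deadline is March 25, 2002; the filing on March 15, 2002 is on or before that date.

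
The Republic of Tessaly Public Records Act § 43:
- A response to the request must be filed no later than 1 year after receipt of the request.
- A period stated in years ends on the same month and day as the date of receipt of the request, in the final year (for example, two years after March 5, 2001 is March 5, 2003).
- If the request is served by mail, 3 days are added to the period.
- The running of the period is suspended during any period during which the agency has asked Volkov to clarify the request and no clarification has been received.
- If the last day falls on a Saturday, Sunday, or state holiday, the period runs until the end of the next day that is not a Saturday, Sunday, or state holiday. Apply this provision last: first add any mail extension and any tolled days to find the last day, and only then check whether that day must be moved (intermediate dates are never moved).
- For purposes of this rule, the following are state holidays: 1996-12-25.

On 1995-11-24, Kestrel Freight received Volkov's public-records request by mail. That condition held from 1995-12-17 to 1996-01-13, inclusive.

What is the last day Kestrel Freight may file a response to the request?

1 year after 1995-11-24 is November 24, 1996.
Service was by mail, adding 3 days: November 24, 1996 + 3 days = November 27, 1996.
From December 17, 1995 through January 13, 1996 inclusive is 28 days; tolling adds 28 days: November 27, 1996 + 28 days = December 25, 1996.
December 25, 1996 is a listed holiday. The next qualifying day is December 26, 1996.

December 26, 1996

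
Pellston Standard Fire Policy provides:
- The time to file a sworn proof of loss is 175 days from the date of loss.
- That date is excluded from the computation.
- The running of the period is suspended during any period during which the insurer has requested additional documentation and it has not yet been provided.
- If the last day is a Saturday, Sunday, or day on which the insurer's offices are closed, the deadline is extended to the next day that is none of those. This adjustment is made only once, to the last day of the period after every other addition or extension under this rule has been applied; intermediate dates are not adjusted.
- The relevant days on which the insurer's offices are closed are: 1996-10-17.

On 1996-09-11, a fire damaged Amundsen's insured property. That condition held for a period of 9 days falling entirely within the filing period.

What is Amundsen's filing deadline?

175 days after 1996-09-11 is March 5, 1997.
Tolling adds 9 days: March 5, 1997 + 9 days = March 14, 1997.
March 14, 1997 is a Friday and not a day on which the insurer's offices are closed, so no extension applies.

March 14, 1997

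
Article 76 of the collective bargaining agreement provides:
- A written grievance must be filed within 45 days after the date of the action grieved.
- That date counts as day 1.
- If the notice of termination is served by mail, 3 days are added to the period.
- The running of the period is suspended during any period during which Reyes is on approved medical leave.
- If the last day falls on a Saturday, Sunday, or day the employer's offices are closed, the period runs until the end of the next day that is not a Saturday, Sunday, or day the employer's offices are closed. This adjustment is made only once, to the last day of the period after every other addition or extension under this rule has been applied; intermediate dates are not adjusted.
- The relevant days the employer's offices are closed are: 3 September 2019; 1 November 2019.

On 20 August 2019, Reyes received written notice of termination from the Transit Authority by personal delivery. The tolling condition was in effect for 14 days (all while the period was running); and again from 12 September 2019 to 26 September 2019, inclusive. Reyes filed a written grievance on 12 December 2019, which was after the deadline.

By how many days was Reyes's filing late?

Counting 20 August 2019 as day 1, day 45 is October 3, 2019.
Service was not by mail, so no mail extension applies.
Tolling adds 14 days: October 3, 2019 + 14 days = October 17, 2019.
From September 12, 2019 through September 26, 2019 inclusive is 15 days; tolling adds 15 days: October 17, 2019 + 15 days = November 1, 2019.
November 1, 2019 is a listed holiday; November 2, 2019 is Saturday; November 3, 2019 is Sunday. The next qualifying day is November 4, 2019.
The deadline is November 4, 2019; from November 4, 2019 to December 12, 2019 is 38 days.

38 days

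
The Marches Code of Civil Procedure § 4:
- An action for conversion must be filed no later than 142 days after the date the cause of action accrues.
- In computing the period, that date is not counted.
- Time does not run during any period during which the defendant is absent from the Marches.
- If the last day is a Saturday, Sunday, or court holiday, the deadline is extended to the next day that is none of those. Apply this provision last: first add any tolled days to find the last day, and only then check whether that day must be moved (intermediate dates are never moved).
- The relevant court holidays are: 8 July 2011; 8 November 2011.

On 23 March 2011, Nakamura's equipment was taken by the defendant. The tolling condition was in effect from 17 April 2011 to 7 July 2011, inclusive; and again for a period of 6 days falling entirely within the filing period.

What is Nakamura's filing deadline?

November 9, 2011

142 days after 23 March 2011 is August 12, 2011.
From April 17, 2011 through July 7, 2011 inclusive is 82 days; tolling adds 82 days: August 12, 2011 + 82 days = November 2, 2011.
Tolling adds 6 days: November 2, 2011 + 6 days = November 8, 2011.
November 8, 2011 is a listed holiday. The next qualifying day is November 9, 2011.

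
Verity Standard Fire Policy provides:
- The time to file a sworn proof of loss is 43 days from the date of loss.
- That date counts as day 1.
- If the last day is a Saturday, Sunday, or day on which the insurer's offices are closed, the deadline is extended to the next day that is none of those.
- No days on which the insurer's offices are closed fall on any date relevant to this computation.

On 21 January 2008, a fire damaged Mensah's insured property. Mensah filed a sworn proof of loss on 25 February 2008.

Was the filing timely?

Counting 21 January 2008 as day 1, day 43 is March 3, 2008.
March 3, 2008 is a Monday and not a day on which the insurer's offices are closed, so no extension applies.
The deadline is March 3, 2008; the filing on February 25, 2008 is on or before that date.

Yes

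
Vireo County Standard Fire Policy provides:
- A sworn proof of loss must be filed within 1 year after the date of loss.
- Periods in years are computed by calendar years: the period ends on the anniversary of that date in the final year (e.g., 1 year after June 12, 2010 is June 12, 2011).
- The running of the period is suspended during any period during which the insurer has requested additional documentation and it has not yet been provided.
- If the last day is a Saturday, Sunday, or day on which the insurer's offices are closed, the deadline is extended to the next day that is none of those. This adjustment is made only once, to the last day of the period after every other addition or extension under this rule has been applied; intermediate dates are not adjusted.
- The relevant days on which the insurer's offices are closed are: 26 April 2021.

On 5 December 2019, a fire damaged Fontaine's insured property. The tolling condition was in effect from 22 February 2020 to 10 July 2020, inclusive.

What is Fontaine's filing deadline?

April 27, 2021

1 year after 5 December 2019 is December 5, 2020.
From February 22, 2020 through July 10, 2020 inclusive is 140 days; tolling adds 140 days: December 5, 2020 + 140 days = April 24, 2021.
April 24, 2021 is Saturday; April 25, 2021 is Sunday; April 26, 2021 is a listed holiday. The next qualifying day is April 27, 2021.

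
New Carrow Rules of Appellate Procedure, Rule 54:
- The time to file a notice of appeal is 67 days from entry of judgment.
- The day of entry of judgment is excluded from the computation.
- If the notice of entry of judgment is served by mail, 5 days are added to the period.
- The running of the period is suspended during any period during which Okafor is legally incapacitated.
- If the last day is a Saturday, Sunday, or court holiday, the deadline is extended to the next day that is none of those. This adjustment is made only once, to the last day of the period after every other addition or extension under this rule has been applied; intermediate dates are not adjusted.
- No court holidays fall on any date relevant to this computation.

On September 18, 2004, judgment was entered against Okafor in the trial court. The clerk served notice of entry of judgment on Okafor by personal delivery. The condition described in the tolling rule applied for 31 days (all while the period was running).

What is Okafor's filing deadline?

December 27, 2004

67 days after September 18, 2004 is November 24, 2004.
Service was not by mail, so no mail extension applies.
Tolling adds 31 days: November 24, 2004 + 31 days = December 25, 2004.
December 25, 2004 is Saturday; December 26, 2004 is Sunday. The next qualifying day is December 27, 2004.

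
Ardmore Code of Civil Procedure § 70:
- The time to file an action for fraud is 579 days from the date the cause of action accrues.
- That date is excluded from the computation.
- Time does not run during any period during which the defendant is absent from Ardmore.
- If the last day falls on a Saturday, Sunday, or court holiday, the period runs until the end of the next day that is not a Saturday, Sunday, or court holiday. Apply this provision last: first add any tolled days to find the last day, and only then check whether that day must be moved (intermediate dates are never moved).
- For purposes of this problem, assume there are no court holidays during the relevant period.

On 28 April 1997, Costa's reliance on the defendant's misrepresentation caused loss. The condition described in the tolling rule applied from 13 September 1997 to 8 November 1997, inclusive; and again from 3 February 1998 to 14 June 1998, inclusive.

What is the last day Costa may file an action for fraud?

June 7, 1999

579 days after 28 April 1997 is November 28, 1998.
From September 13, 1997 through November 8, 1997 inclusive is 57 days; tolling adds 57 days: November 28, 1998 + 57 days = January 24, 1999.
From February 3, 1998 through June 14, 1998 inclusive is 132 days; tolling adds 132 days: January 24, 1999 + 132 days = June 5, 1999.
June 5, 1999 is Saturday; June 6, 1999 is Sunday. The next qualifying day is June 7, 1999.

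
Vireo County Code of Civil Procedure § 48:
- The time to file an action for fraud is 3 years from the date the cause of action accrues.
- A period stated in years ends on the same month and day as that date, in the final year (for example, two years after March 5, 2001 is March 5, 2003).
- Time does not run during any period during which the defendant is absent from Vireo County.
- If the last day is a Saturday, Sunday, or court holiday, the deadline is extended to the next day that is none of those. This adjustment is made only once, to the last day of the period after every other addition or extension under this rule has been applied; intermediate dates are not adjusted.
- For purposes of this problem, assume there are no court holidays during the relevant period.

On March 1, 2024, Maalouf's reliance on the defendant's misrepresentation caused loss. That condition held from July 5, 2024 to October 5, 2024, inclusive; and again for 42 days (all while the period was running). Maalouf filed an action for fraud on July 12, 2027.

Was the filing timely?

Yes

3 years after March 1, 2024 is March 1, 2027.
From July 5, 2024 through October 5, 2024 inclusive is 93 days; tolling adds 93 days: March 1, 2027 + 93 days = June 2, 2027.
Tolling adds 42 days: June 2, 2027 + 42 days = July 14, 2027.
July 14, 2027 is a Wednesday and not a court holiday, so no extension applies.
The deadline is July 14, 2027; the filing on July 12, 2027 is on or before that date.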